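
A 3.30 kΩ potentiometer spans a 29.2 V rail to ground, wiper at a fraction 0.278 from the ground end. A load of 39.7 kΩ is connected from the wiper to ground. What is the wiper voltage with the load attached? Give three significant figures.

The wiper splits the pot into (1−α)R = 2383 Ω above and αR = 917.4 Ω below.
Lower section ‖ load = 896.7 Ω.
V_wiper = 29.2 × 896.7/(2383 + 896.7) = 7.98 V.

V ≈ 7.98 V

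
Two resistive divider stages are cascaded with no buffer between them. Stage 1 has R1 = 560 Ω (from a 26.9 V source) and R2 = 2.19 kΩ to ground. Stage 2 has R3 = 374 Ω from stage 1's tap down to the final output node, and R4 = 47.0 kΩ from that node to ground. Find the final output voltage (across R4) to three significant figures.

V_out ≈ 21.1 V

Stage 2 presents R3+R4 = 47370 Ω as a load on stage 1's tap.
Stage 1's lower leg becomes R2‖(R3+R4) = 2093 Ω, so V_mid = 26.9 × 2093/2653 = 21.22 V.
Stage 2 is itself unloaded: V_out = V_mid × R4/(R3+R4) = 21.22 × 47000/47370 = 21.1 V.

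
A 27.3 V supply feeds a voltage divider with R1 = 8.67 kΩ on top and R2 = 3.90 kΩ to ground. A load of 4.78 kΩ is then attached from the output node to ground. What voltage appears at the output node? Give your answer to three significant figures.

V_out ≈ 5.42 V

The load sits in parallel with R2: R2‖R_L = (3.90 × 4.78) / (3.90 + 4.78) = 2.148 kΩ.
V_out = 27.3 × 2.148 / (8.67 + 2.148) = 27.3 × 2.148/10.82 = 5.42 V.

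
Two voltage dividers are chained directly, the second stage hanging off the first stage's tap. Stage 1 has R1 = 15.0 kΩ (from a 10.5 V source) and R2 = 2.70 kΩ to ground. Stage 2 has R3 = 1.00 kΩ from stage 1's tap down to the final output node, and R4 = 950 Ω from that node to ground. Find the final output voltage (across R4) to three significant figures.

Stage 2 presents R3+R4 = 1950 Ω as a load on stage 1's tap.
Stage 1's lower leg becomes R2‖(R3+R4) = 1132 Ω, so V_mid = 10.5 × 1132/16130 = 0.7370 V.
Stage 2 is itself unloaded: V_out = V_mid × R4/(R3+R4) = 0.7370 × 950/1950 = 0.359 V.

V_out ≈ 0.359 V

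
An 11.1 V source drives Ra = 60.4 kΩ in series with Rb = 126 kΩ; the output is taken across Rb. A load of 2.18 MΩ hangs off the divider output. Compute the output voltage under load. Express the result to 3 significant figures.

V_out ≈ 7.37 V

The load sits in parallel with Rb: Rb‖R_L = (126 × 2180) / (126 + 2180) = 119.1 kΩ.
V_out = 11.1 × 119.1 / (60.4 + 119.1) = 11.1 × 119.1/179.5 = 7.37 V.
(Unloaded it would have been 7.50 V.)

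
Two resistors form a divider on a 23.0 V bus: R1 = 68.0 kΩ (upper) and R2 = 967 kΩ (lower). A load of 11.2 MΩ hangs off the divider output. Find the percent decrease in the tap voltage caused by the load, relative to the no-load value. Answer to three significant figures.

The divider's output (Thévenin) resistance is R1‖R2 = 63.53 kΩ.
Fractional drop under load = R_th/(R_th + R_L) = 63.53 / (63.53 + 11200) = 0.005641.
So the output falls by 0.564 %.

0.564 %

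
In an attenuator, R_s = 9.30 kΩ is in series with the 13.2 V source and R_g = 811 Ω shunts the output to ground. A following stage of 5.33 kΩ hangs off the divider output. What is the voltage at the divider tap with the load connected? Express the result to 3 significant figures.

The load sits in parallel with R_g: R_g‖R_L = (811 × 5330) / (811 + 5330) = 703.9 Ω.
V_out = 13.2 × 703.9 / (9300 + 703.9) = 13.2 × 703.9/10000 = 0.929 V.

V_out ≈ 0.929 V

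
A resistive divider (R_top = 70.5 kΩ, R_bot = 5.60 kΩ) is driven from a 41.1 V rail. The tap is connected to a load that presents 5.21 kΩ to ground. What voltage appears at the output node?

V_out ≈ 1.52 V

The load sits in parallel with R_bot: R_bot‖R_L = (5.60 × 5.21) / (5.60 + 5.21) = 2.699 kΩ.
V_out = 41.1 × 2.699 / (70.5 + 2.699) = 41.1 × 2.699/73.20 = 1.52 V.
(Unloaded it would have been 3.02 V.)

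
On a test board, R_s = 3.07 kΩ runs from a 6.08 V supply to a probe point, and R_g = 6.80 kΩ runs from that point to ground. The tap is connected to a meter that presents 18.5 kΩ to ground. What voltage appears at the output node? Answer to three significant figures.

V_out ≈ 3.76 V

The load sits in parallel with R_g: R_g‖R_L = (6.80 × 18.5) / (6.80 + 18.5) = 4.972 kΩ.
V_out = 6.08 × 4.972 / (3.07 + 4.972) = 6.08 × 4.972/8.042 = 3.76 V.
(Unloaded it would have been 4.19 V.)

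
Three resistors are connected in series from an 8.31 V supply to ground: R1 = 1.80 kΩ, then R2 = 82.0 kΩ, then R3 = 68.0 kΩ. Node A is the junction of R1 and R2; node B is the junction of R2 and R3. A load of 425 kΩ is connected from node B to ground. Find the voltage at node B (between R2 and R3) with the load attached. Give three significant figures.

V ≈ 3.42 V

At node B, R3 is in parallel with the load: R3‖R_L = 58.62 kΩ.
Below node A the resistance is R2 + (R3‖R_L) = 140.6 kΩ, so V_A = 8.31 × 140.6/142.4 = 8.205 V.
Then V_B = V_A × (R3‖R_L)/(R2 + R3‖R_L) = 8.205 × 58.62/140.6 = 3.42 V.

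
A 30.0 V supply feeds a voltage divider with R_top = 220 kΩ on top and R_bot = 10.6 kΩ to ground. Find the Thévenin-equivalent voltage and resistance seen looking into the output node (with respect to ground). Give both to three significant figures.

V_th is the open-circuit tap voltage: 30.0 × 10.6/(220 + 10.6) = 1.38 V.
With the supply zeroed, R_top and R_bot appear in parallel from the tap: R_th = R_top‖R_bot = (220 × 10.6)/230.6 = 10.1 kΩ.

V_th = 1.38 V, R_th = 10.1 kΩ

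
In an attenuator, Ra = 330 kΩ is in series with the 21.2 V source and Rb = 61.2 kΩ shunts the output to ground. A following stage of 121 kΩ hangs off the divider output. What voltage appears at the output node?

The load sits in parallel with Rb: Rb‖R_L = (61.2 × 121) / (61.2 + 121) = 40.64 kΩ.
V_out = 21.2 × 40.64 / (330 + 40.64) = 21.2 × 40.64/370.6 = 2.32 V.
(Unloaded it would have been 3.32 V.)

V_out ≈ 2.32 V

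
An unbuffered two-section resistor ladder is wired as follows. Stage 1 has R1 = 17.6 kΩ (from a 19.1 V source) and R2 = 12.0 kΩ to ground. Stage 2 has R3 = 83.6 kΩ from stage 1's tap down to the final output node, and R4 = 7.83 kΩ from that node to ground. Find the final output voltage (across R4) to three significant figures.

Stage 2 presents R3+R4 = 91.43 kΩ as a load on stage 1's tap.
Stage 1's lower leg becomes R2‖(R3+R4) = 10.61 kΩ, so V_mid = 19.1 × 10.61/28.21 = 7.183 V.
Stage 2 is itself unloaded: V_out = V_mid × R4/(R3+R4) = 7.183 × 7.83/91.43 = 0.615 V.

V_out ≈ 0.615 V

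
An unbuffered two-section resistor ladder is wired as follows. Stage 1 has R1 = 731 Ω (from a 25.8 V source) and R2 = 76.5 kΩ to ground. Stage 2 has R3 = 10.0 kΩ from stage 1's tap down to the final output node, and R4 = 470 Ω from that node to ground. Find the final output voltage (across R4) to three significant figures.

V_out ≈ 1.07 V

Stage 2 presents R3+R4 = 10470 Ω as a load on stage 1's tap.
Stage 1's lower leg becomes R2‖(R3+R4) = 9210 Ω, so V_mid = 25.8 × 9210/9941 = 23.90 V.
Stage 2 is itself unloaded: V_out = V_mid × R4/(R3+R4) = 23.90 × 470/10470 = 1.07 V.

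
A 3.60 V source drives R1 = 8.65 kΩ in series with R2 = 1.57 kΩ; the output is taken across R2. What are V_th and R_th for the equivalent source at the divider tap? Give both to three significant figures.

V_th is the open-circuit tap voltage: 3.60 × 1.57/(8.65 + 1.57) = 0.553 V.
With the supply zeroed, R1 and R2 appear in parallel from the tap: R_th = R1‖R2 = (8.65 × 1.57)/10.22 = 1.33 kΩ.

V_th = 0.553 V, R_th = 1.33 kΩ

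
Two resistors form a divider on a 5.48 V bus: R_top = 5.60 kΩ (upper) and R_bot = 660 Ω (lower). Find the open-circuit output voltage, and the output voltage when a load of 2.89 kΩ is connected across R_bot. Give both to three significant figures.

Open-circuit: V = 5.48 × 660/(5600 + 660) = 0.578 V.
With the load, R_bot becomes R_bot‖R_L = 537.3 Ω, so V = 5.48 × 537.3/6137 = 0.480 V.

Unloaded: 0.578 V; loaded: 0.480 V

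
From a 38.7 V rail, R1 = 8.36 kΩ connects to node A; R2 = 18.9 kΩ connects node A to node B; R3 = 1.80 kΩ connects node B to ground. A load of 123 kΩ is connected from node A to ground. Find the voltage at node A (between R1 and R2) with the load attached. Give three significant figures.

V ≈ 26.3 V

Below node A the series string R2+R3 = 20.70 kΩ sits in parallel with the 123 kΩ load: 17.72 kΩ.
V_A = 38.7 × 17.72/(8.36 + 17.72) = 26.3 V.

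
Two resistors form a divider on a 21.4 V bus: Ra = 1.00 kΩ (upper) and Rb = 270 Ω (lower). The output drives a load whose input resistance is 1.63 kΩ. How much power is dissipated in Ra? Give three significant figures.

P ≈ 302 mW

Total resistance from the source is Ra + (Rb‖R_L) = 1232 Ω, so I = 21.4/1232 Ω = 17.38 mA.
P = I²·Ra = (17.38 mA)² × 1.00 kΩ = 302 mW.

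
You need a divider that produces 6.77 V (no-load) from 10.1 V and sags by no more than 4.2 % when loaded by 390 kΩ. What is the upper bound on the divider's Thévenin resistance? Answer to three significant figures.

R_th ≤ 17.1 kΩ

Loading drop = R_th/(R_th + R_L) ≤ 0.0420, so R_th ≤ R_L · ε/(1−ε) = 390 kΩ × 0.0420/0.9580 = 17.1 kΩ.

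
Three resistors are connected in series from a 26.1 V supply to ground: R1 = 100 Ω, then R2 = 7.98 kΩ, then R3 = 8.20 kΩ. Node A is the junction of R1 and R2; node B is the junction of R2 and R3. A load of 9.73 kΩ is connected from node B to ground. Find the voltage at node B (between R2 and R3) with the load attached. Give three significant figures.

V ≈ 9.27 V

At node B, R3 is in parallel with the load: R3‖R_L = 4450 Ω.
Below node A the resistance is R2 + (R3‖R_L) = 12430 Ω, so V_A = 26.1 × 12430/12530 = 25.89 V.
Then V_B = V_A × (R3‖R_L)/(R2 + R3‖R_L) = 25.89 × 4450/12430 = 9.27 V.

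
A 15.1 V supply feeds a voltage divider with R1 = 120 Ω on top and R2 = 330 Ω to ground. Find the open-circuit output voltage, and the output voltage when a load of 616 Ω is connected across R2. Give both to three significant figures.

Open-circuit: V = 15.1 × 330/(120 + 330) = 11.1 V.
With the load, R2 becomes R2‖R_L = 214.9 Ω, so V = 15.1 × 214.9/334.9 = 9.69 V.

Unloaded: 11.1 V; loaded: 9.69 V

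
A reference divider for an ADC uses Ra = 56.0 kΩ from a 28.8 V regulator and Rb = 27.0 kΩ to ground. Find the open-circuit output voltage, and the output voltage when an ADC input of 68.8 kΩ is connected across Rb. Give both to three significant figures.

Open-circuit: V = 28.8 × 27.0/(56.0 + 27.0) = 9.37 V.
With the load, Rb becomes Rb‖R_L = 19.39 kΩ, so V = 28.8 × 19.39/75.39 = 7.41 V.

Unloaded: 9.37 V; loaded: 7.41 V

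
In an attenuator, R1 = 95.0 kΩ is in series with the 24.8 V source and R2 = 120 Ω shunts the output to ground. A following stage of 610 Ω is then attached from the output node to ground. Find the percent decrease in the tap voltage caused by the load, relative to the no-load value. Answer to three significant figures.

16.4 %

The divider's output (Thévenin) resistance is R1‖R2 = 119.8 Ω.
Fractional drop under load = R_th/(R_th + R_L) = 119.8 / (119.8 + 610) = 0.1642.
So the output falls by 16.4 %.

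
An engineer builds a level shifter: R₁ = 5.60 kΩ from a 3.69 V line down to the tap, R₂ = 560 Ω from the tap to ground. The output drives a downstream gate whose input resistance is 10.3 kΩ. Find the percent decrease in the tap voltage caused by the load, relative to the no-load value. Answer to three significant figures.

The divider's output (Thévenin) resistance is R₁‖R₂ = 509.1 Ω.
Fractional drop under load = R_th/(R_th + R_L) = 509.1 / (509.1 + 10300) = 0.04710.
So the output falls by 4.71 %.

4.71 %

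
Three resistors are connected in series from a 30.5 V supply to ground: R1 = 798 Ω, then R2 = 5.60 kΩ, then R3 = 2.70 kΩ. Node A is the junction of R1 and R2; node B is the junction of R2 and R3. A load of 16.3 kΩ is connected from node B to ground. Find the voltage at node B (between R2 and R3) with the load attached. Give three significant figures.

At node B, R3 is in parallel with the load: R3‖R_L = 2316 Ω.
Below node A the resistance is R2 + (R3‖R_L) = 7916 Ω, so V_A = 30.5 × 7916/8714 = 27.71 V.
Then V_B = V_A × (R3‖R_L)/(R2 + R3‖R_L) = 27.71 × 2316/7916 = 8.11 V.

V ≈ 8.11 V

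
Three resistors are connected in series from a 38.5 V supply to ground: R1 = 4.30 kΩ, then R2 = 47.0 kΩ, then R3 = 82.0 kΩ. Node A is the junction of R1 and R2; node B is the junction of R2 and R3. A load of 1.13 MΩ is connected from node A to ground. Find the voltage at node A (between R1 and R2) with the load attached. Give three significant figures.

Below node A the series string R2+R3 = 129.0 kΩ sits in parallel with the 1130 kΩ load: 115.8 kΩ.
V_A = 38.5 × 115.8/(4.30 + 115.8) = 37.1 V.

V ≈ 37.1 V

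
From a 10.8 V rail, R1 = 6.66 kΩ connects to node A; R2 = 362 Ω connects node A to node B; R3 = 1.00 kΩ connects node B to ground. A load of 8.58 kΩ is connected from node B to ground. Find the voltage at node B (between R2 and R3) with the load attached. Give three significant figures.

At node B, R3 is in parallel with the load: R3‖R_L = 895.6 Ω.
Below node A the resistance is R2 + (R3‖R_L) = 1258 Ω, so V_A = 10.8 × 1258/7918 = 1.715 V.
Then V_B = V_A × (R3‖R_L)/(R2 + R3‖R_L) = 1.715 × 895.6/1258 = 1.22 V.

V ≈ 1.22 V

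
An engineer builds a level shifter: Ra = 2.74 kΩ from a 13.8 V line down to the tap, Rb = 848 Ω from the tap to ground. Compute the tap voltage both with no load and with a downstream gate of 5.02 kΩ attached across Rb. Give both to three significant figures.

Open-circuit: V = 13.8 × 848/(2740 + 848) = 3.26 V.
With the load, Rb becomes Rb‖R_L = 725.5 Ω, so V = 13.8 × 725.5/3465 = 2.89 V.

Unloaded: 3.26 V; loaded: 2.89 V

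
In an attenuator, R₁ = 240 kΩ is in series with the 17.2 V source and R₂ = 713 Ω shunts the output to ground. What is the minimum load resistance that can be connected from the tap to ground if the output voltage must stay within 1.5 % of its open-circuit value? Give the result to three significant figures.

R_L(min) ≈ 46.7 kΩ

Output resistance R_th = R₁‖R₂ = (240000 × 713)/240700 = 710.9 Ω.
The fractional drop is R_th/(R_th + R_L); requiring this ≤ 0.0150 gives R_L ≥ R_th(1/0.0150 − 1) = 710.9 × 65.67 = 46.7 kΩ.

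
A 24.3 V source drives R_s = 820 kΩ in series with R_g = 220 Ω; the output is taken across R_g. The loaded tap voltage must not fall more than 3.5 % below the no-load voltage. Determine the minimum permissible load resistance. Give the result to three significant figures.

R_L(min) ≈ 6.06 kΩ

Output resistance R_th = R_s‖R_g = (820000 × 220)/820200 = 219.9 Ω.
The fractional drop is R_th/(R_th + R_L); requiring this ≤ 0.0350 gives R_L ≥ R_th(1/0.0350 − 1) = 219.9 × 27.57 = 6.06 kΩ.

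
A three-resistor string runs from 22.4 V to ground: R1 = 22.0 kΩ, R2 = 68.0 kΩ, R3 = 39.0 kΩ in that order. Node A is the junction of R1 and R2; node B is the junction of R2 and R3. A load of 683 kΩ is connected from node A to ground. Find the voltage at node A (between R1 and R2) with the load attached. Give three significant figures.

Below node A the series string R2+R3 = 107.0 kΩ sits in parallel with the 683 kΩ load: 92.51 kΩ.
V_A = 22.4 × 92.51/(22.0 + 92.51) = 18.1 V.

V ≈ 18.1 V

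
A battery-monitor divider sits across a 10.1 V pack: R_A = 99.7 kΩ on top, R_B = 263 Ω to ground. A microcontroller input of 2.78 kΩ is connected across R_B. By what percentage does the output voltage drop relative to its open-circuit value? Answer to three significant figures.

The divider's output (Thévenin) resistance is R_A‖R_B = 262.3 Ω.
Fractional drop under load = R_th/(R_th + R_L) = 262.3 / (262.3 + 2780) = 0.08622.
So the output falls by 8.62 %.

8.62 %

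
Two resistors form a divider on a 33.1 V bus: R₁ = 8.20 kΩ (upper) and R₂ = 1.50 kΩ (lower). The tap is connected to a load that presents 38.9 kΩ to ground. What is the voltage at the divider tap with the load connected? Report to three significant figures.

V_out ≈ 4.96 V

The load sits in parallel with R₂: R₂‖R_L = (1.50 × 38.9) / (1.50 + 38.9) = 1.444 kΩ.
V_out = 33.1 × 1.444 / (8.20 + 1.444) = 33.1 × 1.444/9.644 = 4.96 V.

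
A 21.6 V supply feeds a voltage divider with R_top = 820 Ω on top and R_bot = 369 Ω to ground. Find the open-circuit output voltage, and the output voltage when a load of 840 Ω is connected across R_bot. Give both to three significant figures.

Open-circuit: V = 21.6 × 369/(820 + 369) = 6.70 V.
With the load, R_bot becomes R_bot‖R_L = 256.4 Ω, so V = 21.6 × 256.4/1076 = 5.14 V.

Unloaded: 6.70 V; loaded: 5.14 V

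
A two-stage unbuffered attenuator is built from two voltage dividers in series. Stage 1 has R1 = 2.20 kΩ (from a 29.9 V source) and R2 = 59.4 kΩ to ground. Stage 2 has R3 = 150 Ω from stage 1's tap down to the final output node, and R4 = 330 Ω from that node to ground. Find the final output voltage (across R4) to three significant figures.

Stage 2 presents R3+R4 = 480.0 Ω as a load on stage 1's tap.
Stage 1's lower leg becomes R2‖(R3+R4) = 476.2 Ω, so V_mid = 29.9 × 476.2/2676 = 5.320 V.
Stage 2 is itself unloaded: V_out = V_mid × R4/(R3+R4) = 5.320 × 330/480.0 = 3.66 V.

V_out ≈ 3.66 V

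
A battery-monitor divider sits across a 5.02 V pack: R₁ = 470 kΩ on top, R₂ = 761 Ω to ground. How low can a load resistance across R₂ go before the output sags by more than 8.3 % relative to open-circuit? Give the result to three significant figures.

R_L(min) ≈ 8.39 kΩ

Output resistance R_th = R₁‖R₂ = (470000 × 761)/470800 = 759.8 Ω.
The fractional drop is R_th/(R_th + R_L); requiring this ≤ 0.0830 gives R_L ≥ R_th(1/0.0830 − 1) = 759.8 × 11.05 = 8.39 kΩ.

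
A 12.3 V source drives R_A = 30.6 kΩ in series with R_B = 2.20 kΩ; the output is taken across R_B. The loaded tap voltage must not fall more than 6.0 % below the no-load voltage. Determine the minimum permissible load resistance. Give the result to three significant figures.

Output resistance R_th = R_A‖R_B = (30.6 × 2.20)/32.80 = 2.052 kΩ.
The fractional drop is R_th/(R_th + R_L); requiring this ≤ 0.0600 gives R_L ≥ R_th(1/0.0600 − 1) = 2.052 × 15.67 = 32.2 kΩ.

R_L(min) ≈ 32.2 kΩ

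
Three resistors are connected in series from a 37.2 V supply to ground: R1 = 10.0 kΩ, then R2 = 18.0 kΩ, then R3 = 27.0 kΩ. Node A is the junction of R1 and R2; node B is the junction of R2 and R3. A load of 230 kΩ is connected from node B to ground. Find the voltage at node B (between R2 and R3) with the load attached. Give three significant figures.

At node B, R3 is in parallel with the load: R3‖R_L = 24.16 kΩ.
Below node A the resistance is R2 + (R3‖R_L) = 42.16 kΩ, so V_A = 37.2 × 42.16/52.16 = 30.07 V.
Then V_B = V_A × (R3‖R_L)/(R2 + R3‖R_L) = 30.07 × 24.16/42.16 = 17.2 V.

V ≈ 17.2 V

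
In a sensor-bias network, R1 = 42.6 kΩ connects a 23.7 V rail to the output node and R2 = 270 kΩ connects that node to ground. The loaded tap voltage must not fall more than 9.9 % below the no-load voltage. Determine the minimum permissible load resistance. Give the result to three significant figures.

R_L(min) ≈ 335 kΩ

Output resistance R_th = R1‖R2 = (42.6 × 270)/312.6 = 36.79 kΩ.
The fractional drop is R_th/(R_th + R_L); requiring this ≤ 0.0990 gives R_L ≥ R_th(1/0.0990 − 1) = 36.79 × 9.101 = 335 kΩ.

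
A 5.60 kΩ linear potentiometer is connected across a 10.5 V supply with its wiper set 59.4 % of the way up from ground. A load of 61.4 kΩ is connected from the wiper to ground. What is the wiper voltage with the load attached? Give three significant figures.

The wiper splits the pot into (1−α)R = 2.274 kΩ above and αR = 3.326 kΩ below.
Lower section ‖ load = 3.155 kΩ.
V_wiper = 10.5 × 3.155/(2.274 + 3.155) = 6.10 V.

V ≈ 6.10 V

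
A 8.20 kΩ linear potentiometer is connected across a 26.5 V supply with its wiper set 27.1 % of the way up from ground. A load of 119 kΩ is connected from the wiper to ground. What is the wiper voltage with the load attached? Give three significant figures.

V ≈ 7.09 V

The wiper splits the pot into (1−α)R = 5.978 kΩ above and αR = 2.222 kΩ below.
Lower section ‖ load = 2.181 kΩ.
V_wiper = 26.5 × 2.181/(5.978 + 2.181) = 7.09 V.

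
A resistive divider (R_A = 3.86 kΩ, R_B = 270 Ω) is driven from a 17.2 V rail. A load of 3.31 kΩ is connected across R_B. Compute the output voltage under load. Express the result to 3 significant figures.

The load sits in parallel with R_B: R_B‖R_L = (270 × 3310) / (270 + 3310) = 249.6 Ω.
V_out = 17.2 × 249.6 / (3860 + 249.6) = 17.2 × 249.6/4110 = 1.04 V.

V_out ≈ 1.04 V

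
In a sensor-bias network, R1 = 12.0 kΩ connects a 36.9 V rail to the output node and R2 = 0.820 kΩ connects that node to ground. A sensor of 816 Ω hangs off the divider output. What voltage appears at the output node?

V_out ≈ 1.22 V

The load sits in parallel with R2: R2‖R_L = (820 × 816) / (820 + 816) = 409.0 Ω.
V_out = 36.9 × 409.0 / (12000 + 409.0) = 36.9 × 409.0/12410 = 1.22 V.
(Unloaded it would have been 2.36 V.)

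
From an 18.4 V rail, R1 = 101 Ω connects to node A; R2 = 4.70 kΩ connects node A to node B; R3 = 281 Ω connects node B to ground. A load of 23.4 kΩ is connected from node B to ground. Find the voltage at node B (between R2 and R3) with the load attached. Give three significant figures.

V ≈ 1.01 V

At node B, R3 is in parallel with the load: R3‖R_L = 277.7 Ω.
Below node A the resistance is R2 + (R3‖R_L) = 4978 Ω, so V_A = 18.4 × 4978/5079 = 18.03 V.
Then V_B = V_A × (R3‖R_L)/(R2 + R3‖R_L) = 18.03 × 277.7/4978 = 1.01 V.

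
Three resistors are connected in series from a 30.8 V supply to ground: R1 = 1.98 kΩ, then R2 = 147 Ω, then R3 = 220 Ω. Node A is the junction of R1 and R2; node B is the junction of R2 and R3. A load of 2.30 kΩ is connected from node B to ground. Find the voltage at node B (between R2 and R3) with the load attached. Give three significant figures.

At node B, R3 is in parallel with the load: R3‖R_L = 200.8 Ω.
Below node A the resistance is R2 + (R3‖R_L) = 347.8 Ω, so V_A = 30.8 × 347.8/2328 = 4.602 V.
Then V_B = V_A × (R3‖R_L)/(R2 + R3‖R_L) = 4.602 × 200.8/347.8 = 2.66 V.

V ≈ 2.66 V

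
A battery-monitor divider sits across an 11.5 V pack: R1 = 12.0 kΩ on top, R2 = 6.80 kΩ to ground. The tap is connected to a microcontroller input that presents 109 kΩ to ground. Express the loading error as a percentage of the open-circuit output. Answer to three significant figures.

The divider's output (Thévenin) resistance is R1‖R2 = 4.340 kΩ.
Fractional drop under load = R_th/(R_th + R_L) = 4.340 / (4.340 + 109) = 0.03830.
So the output falls by 3.83 %.

3.83 %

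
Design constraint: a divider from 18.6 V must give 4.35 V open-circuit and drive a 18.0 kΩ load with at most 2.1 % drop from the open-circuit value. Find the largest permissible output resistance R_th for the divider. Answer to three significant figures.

Loading drop = R_th/(R_th + R_L) ≤ 0.0210, so R_th ≤ R_L · ε/(1−ε) = 18.0 kΩ × 0.0210/0.9790 = 386 Ω.
(Any R1, R2 with R2/(R1+R2) = 0.234 and R1‖R2 ≤ 386 Ω will meet the spec.)

R_th ≤ 386 Ω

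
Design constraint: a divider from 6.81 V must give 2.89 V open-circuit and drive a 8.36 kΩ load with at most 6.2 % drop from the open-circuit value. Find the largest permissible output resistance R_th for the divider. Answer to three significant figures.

R_th ≤ 553 Ω

Loading drop = R_th/(R_th + R_L) ≤ 0.0620, so R_th ≤ R_L · ε/(1−ε) = 8.36 kΩ × 0.0620/0.9380 = 553 Ω.
(Any R1, R2 with R2/(R1+R2) = 0.424 and R1‖R2 ≤ 553 Ω will meet the spec.)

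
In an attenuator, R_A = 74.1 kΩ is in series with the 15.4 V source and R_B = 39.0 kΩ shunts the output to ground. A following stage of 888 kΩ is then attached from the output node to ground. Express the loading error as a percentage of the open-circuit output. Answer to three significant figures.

The divider's output (Thévenin) resistance is R_A‖R_B = 25.55 kΩ.
Fractional drop under load = R_th/(R_th + R_L) = 25.55 / (25.55 + 888) = 0.02797.
So the output falls by 2.80 %.

2.80 %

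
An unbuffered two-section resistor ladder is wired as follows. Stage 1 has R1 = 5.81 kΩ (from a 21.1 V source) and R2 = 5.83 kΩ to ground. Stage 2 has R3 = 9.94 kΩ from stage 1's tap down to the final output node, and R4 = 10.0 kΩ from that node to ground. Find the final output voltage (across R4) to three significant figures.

V_out ≈ 4.63 V

Stage 2 presents R3+R4 = 19.94 kΩ as a load on stage 1's tap.
Stage 1's lower leg becomes R2‖(R3+R4) = 4.511 kΩ, so V_mid = 21.1 × 4.511/10.32 = 9.222 V.
Stage 2 is itself unloaded: V_out = V_mid × R4/(R3+R4) = 9.222 × 10.0/19.94 = 4.63 V.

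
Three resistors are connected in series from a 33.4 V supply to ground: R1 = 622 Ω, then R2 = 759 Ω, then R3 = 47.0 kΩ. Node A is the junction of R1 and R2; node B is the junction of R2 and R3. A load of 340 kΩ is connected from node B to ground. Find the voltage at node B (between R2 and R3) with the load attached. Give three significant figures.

V ≈ 32.3 V

At node B, R3 is in parallel with the load: R3‖R_L = 41290 Ω.
Below node A the resistance is R2 + (R3‖R_L) = 42050 Ω, so V_A = 33.4 × 42050/42670 = 32.91 V.
Then V_B = V_A × (R3‖R_L)/(R2 + R3‖R_L) = 32.91 × 41290/42050 = 32.3 V.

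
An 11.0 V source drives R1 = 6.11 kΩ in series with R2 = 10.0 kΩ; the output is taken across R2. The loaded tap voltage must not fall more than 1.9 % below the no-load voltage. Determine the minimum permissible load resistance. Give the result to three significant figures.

Output resistance R_th = R1‖R2 = (6.11 × 10.0)/16.11 = 3.793 kΩ.
The fractional drop is R_th/(R_th + R_L); requiring this ≤ 0.0190 gives R_L ≥ R_th(1/0.0190 − 1) = 3.793 × 51.63 = 196 kΩ.

R_L(min) ≈ 196 kΩ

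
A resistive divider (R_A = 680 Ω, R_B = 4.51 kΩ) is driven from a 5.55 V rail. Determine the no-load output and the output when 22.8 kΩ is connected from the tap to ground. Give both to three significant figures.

Open-circuit: V = 5.55 × 4510/(680 + 4510) = 4.82 V.
With the load, R_B becomes R_B‖R_L = 3765 Ω, so V = 5.55 × 3765/4445 = 4.70 V.

Unloaded: 4.82 V; loaded: 4.70 V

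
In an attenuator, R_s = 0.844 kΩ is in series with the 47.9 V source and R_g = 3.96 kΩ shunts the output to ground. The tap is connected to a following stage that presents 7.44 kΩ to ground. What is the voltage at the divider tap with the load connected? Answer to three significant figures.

The load sits in parallel with R_g: R_g‖R_L = (3960 × 7440) / (3960 + 7440) = 2584 Ω.
V_out = 47.9 × 2584 / (844 + 2584) = 47.9 × 2584/3428 = 36.1 V.
(Unloaded it would have been 39.5 V.)

V_out ≈ 36.1 V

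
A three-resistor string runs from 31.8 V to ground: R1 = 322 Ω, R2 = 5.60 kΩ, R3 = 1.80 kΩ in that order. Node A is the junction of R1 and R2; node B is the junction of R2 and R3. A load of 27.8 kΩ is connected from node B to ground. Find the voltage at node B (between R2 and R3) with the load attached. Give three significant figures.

At node B, R3 is in parallel with the load: R3‖R_L = 1691 Ω.
Below node A the resistance is R2 + (R3‖R_L) = 7291 Ω, so V_A = 31.8 × 7291/7613 = 30.45 V.
Then V_B = V_A × (R3‖R_L)/(R2 + R3‖R_L) = 30.45 × 1691/7291 = 7.06 V.

V ≈ 7.06 V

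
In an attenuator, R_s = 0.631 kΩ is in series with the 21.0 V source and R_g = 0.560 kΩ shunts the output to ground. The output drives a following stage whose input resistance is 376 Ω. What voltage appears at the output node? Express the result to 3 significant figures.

The load sits in parallel with R_g: R_g‖R_L = (560 × 376) / (560 + 376) = 225.0 Ω.
V_out = 21.0 × 225.0 / (631 + 225.0) = 21.0 × 225.0/856.0 = 5.52 V.

V_out ≈ 5.52 V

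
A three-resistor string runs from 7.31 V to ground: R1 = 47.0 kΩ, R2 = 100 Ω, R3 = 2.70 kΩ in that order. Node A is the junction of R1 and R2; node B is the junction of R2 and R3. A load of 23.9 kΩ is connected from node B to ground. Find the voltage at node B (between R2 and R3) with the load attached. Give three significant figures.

At node B, R3 is in parallel with the load: R3‖R_L = 2426 Ω.
Below node A the resistance is R2 + (R3‖R_L) = 2526 Ω, so V_A = 7.31 × 2526/49530 = 0.3728 V.
Then V_B = V_A × (R3‖R_L)/(R2 + R3‖R_L) = 0.3728 × 2426/2526 = 0.358 V.

V ≈ 0.358 V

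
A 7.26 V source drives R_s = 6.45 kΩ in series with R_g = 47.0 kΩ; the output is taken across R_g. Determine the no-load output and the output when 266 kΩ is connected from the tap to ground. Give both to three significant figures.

Unloaded: 6.38 V; loaded: 6.25 V

Open-circuit: V = 7.26 × 47.0/(6.45 + 47.0) = 6.38 V.
With the load, R_g becomes R_g‖R_L = 39.94 kΩ, so V = 7.26 × 39.94/46.39 = 6.25 V.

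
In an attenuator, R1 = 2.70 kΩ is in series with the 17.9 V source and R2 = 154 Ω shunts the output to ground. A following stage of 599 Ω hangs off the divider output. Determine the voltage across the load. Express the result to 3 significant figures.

The load sits in parallel with R2: R2‖R_L = (154 × 599) / (154 + 599) = 122.5 Ω.
V_out = 17.9 × 122.5 / (2700 + 122.5) = 17.9 × 122.5/2823 = 0.777 V.

V_out ≈ 0.777 V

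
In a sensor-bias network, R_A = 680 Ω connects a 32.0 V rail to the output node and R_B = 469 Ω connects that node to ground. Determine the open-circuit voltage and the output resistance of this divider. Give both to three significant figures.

V_th is the open-circuit tap voltage: 32.0 × 469/(680 + 469) = 13.1 V.
With the supply zeroed, R_A and R_B appear in parallel from the tap: R_th = R_A‖R_B = (680 × 469)/1149 = 278 Ω.

V_th = 13.1 V, R_th = 278 Ω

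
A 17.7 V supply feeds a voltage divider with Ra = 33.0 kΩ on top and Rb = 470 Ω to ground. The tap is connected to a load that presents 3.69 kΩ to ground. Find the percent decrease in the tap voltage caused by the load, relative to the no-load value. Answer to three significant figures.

The divider's output (Thévenin) resistance is Ra‖Rb = 463.4 Ω.
Fractional drop under load = R_th/(R_th + R_L) = 463.4 / (463.4 + 3690) = 0.1116.
So the output falls by 11.2 %.

11.2 %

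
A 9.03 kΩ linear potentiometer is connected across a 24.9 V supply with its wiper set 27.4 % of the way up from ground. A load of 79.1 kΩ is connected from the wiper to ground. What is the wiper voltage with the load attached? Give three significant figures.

The wiper splits the pot into (1−α)R = 6.556 kΩ above and αR = 2.474 kΩ below.
Lower section ‖ load = 2.399 kΩ.
V_wiper = 24.9 × 2.399/(6.556 + 2.399) = 6.67 V.

V ≈ 6.67 V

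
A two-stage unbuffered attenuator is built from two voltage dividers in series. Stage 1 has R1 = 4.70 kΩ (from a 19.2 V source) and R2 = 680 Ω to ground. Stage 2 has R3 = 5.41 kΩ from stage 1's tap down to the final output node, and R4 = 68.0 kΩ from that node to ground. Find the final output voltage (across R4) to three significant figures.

Stage 2 presents R3+R4 = 73410 Ω as a load on stage 1's tap.
Stage 1's lower leg becomes R2‖(R3+R4) = 673.8 Ω, so V_mid = 19.2 × 673.8/5374 = 2.407 V.
Stage 2 is itself unloaded: V_out = V_mid × R4/(R3+R4) = 2.407 × 68000/73410 = 2.23 V.

V_out ≈ 2.23 V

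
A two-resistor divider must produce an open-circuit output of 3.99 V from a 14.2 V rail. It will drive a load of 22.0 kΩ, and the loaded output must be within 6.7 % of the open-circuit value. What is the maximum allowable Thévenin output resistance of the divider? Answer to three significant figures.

R_th ≤ 1.58 kΩ

Loading drop = R_th/(R_th + R_L) ≤ 0.0670, so R_th ≤ R_L · ε/(1−ε) = 22.0 kΩ × 0.0670/0.9330 = 1.58 kΩ.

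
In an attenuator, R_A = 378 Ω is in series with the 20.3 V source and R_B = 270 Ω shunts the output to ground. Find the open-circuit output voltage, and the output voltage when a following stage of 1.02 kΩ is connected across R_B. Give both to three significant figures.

Open-circuit: V = 20.3 × 270/(378 + 270) = 8.46 V.
With the load, R_B becomes R_B‖R_L = 213.5 Ω, so V = 20.3 × 213.5/591.5 = 7.33 V.

Unloaded: 8.46 V; loaded: 7.33 V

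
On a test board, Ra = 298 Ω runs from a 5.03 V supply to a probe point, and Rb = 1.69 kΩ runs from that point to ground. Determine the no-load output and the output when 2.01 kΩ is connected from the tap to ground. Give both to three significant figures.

Unloaded: 4.28 V; loaded: 3.80 V

Open-circuit: V = 5.03 × 1690/(298 + 1690) = 4.28 V.
With the load, Rb becomes Rb‖R_L = 918.1 Ω, so V = 5.03 × 918.1/1216 = 3.80 V.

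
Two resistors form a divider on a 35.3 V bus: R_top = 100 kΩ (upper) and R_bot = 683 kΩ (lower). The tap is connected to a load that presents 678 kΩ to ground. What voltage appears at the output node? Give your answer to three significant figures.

The load sits in parallel with R_bot: R_bot‖R_L = (683 × 678) / (683 + 678) = 340.2 kΩ.
V_out = 35.3 × 340.2 / (100 + 340.2) = 35.3 × 340.2/440.2 = 27.3 V.
(Unloaded it would have been 30.8 V.)

V_out ≈ 27.3 V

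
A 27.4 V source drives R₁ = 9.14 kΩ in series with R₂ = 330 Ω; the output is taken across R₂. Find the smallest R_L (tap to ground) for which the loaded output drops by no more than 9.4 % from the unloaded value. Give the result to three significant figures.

R_L(min) ≈ 3.07 kΩ

Output resistance R_th = R₁‖R₂ = (9140 × 330)/9470 = 318.5 Ω.
The fractional drop is R_th/(R_th + R_L); requiring this ≤ 0.0940 gives R_L ≥ R_th(1/0.0940 − 1) = 318.5 × 9.638 = 3.07 kΩ.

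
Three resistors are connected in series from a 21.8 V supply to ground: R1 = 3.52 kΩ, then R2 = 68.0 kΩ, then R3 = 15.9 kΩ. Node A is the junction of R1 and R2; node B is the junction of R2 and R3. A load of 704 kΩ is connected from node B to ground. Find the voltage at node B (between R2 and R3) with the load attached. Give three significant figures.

At node B, R3 is in parallel with the load: R3‖R_L = 15.55 kΩ.
Below node A the resistance is R2 + (R3‖R_L) = 83.55 kΩ, so V_A = 21.8 × 83.55/87.07 = 20.92 V.
Then V_B = V_A × (R3‖R_L)/(R2 + R3‖R_L) = 20.92 × 15.55/83.55 = 3.89 V.

V ≈ 3.89 V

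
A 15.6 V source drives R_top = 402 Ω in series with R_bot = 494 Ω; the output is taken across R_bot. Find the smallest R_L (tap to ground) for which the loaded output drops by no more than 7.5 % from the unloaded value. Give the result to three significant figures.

Output resistance R_th = R_top‖R_bot = (402 × 494)/896.0 = 221.6 Ω.
The fractional drop is R_th/(R_th + R_L); requiring this ≤ 0.0750 gives R_L ≥ R_th(1/0.0750 − 1) = 221.6 × 12.33 = 2.73 kΩ.

R_L(min) ≈ 2.73 kΩ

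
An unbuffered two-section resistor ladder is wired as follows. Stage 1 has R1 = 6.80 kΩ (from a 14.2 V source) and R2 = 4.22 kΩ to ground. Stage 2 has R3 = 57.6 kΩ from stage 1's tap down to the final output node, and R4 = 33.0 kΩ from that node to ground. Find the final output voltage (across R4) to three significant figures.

Stage 2 presents R3+R4 = 90.60 kΩ as a load on stage 1's tap.
Stage 1's lower leg becomes R2‖(R3+R4) = 4.032 kΩ, so V_mid = 14.2 × 4.032/10.83 = 5.286 V.
Stage 2 is itself unloaded: V_out = V_mid × R4/(R3+R4) = 5.286 × 33.0/90.60 = 1.93 V.

V_out ≈ 1.93 V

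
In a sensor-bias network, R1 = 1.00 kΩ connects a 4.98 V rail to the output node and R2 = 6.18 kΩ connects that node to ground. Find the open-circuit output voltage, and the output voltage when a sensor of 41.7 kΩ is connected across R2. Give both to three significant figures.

Open-circuit: V = 4.98 × 6.18/(1.00 + 6.18) = 4.29 V.
With the load, R2 becomes R2‖R_L = 5.382 kΩ, so V = 4.98 × 5.382/6.382 = 4.20 V.

Unloaded: 4.29 V; loaded: 4.20 V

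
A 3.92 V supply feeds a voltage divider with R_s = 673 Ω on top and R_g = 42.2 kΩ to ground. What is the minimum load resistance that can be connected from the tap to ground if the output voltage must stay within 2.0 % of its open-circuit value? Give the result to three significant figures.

R_L(min) ≈ 32.5 kΩ

Output resistance R_th = R_s‖R_g = (673 × 42200)/42870 = 662.4 Ω.
The fractional drop is R_th/(R_th + R_L); requiring this ≤ 0.0200 gives R_L ≥ R_th(1/0.0200 − 1) = 662.4 × 49.00 = 32.5 kΩ.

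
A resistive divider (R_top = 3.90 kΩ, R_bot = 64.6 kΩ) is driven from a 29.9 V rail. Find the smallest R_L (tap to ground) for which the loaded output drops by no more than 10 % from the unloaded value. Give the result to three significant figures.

R_L(min) ≈ 33.1 kΩ

Output resistance R_th = R_top‖R_bot = (3.90 × 64.6)/68.50 = 3.678 kΩ.
The fractional drop is R_th/(R_th + R_L); requiring this ≤ 0.100 gives R_L ≥ R_th(1/0.100 − 1) = 3.678 × 9.000 = 33.1 kΩ.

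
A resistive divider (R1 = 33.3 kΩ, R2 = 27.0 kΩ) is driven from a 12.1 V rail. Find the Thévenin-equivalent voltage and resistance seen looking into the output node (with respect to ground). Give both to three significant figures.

V_th is the open-circuit tap voltage: 12.1 × 27.0/(33.3 + 27.0) = 5.42 V.
With the supply zeroed, R1 and R2 appear in parallel from the tap: R_th = R1‖R2 = (33.3 × 27.0)/60.30 = 14.9 kΩ.

V_th = 5.42 V, R_th = 14.9 kΩ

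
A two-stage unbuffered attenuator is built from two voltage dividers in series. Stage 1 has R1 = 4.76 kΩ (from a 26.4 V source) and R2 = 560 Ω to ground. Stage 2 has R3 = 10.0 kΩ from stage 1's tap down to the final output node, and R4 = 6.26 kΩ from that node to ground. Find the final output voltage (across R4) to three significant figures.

Stage 2 presents R3+R4 = 16260 Ω as a load on stage 1's tap.
Stage 1's lower leg becomes R2‖(R3+R4) = 541.4 Ω, so V_mid = 26.4 × 541.4/5301 = 2.696 V.
Stage 2 is itself unloaded: V_out = V_mid × R4/(R3+R4) = 2.696 × 6260/16260 = 1.04 V.

V_out ≈ 1.04 V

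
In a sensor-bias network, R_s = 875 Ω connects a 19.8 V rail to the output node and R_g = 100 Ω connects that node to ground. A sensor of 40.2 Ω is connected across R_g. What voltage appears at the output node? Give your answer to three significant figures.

The load sits in parallel with R_g: R_g‖R_L = (100 × 40.2) / (100 + 40.2) = 28.67 Ω.
V_out = 19.8 × 28.67 / (875 + 28.67) = 19.8 × 28.67/903.7 = 0.628 V.
(Unloaded it would have been 2.03 V.)

V_out ≈ 0.628 V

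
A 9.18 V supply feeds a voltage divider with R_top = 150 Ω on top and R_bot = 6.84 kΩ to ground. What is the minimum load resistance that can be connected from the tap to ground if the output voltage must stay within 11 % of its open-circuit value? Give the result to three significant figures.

R_L(min) ≈ 1.19 kΩ

Output resistance R_th = R_top‖R_bot = (150 × 6840)/6990 = 146.8 Ω.
The fractional drop is R_th/(R_th + R_L); requiring this ≤ 0.110 gives R_L ≥ R_th(1/0.110 − 1) = 146.8 × 8.091 = 1.19 kΩ.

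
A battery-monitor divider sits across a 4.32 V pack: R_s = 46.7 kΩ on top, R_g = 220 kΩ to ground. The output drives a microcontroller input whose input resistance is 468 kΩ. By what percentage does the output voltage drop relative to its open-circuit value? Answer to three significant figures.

7.61 %

The divider's output (Thévenin) resistance is R_s‖R_g = 38.52 kΩ.
Fractional drop under load = R_th/(R_th + R_L) = 38.52 / (38.52 + 468) = 0.07605.
So the output falls by 7.61 %.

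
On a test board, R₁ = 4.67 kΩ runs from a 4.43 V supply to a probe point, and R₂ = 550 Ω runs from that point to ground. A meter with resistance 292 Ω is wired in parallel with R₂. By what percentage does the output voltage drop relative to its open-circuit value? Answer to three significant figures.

62.8 %

The divider's output (Thévenin) resistance is R₁‖R₂ = 492.0 Ω.
Fractional drop under load = R_th/(R_th + R_L) = 492.0 / (492.0 + 292) = 0.6276.
So the output falls by 62.8 %.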